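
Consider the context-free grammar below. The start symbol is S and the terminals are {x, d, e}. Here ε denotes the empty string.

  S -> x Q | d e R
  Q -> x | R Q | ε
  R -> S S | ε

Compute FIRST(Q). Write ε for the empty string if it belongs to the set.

{ε, d, x}

FIRST(S) = {d, x}
FIRST(R) = {ε, d, x}  (via S S)
FIRST(Q) = {ε, d, x}  (via R Q)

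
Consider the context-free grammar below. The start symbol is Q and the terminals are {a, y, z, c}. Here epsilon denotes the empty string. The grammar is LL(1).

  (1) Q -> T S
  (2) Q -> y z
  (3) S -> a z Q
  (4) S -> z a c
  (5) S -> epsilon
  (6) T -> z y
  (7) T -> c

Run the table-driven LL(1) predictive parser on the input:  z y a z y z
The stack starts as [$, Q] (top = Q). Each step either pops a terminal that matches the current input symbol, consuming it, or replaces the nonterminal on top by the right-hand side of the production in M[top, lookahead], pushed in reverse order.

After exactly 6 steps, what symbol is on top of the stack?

     Stack    Input          Action
  1  $ Q      z y a z y z $  expand Q -> T S
  2  $ S T    z y a z y z $  expand T -> z y
  3  $ S y z  z y a z y z $  match z
  4  $ S y    y a z y z $    match y
  5  $ S      a z y z $      expand S -> a z Q
  6  $ Q z a  a z y z $      match a
Stack after step 6: $ Q z (top = z).

z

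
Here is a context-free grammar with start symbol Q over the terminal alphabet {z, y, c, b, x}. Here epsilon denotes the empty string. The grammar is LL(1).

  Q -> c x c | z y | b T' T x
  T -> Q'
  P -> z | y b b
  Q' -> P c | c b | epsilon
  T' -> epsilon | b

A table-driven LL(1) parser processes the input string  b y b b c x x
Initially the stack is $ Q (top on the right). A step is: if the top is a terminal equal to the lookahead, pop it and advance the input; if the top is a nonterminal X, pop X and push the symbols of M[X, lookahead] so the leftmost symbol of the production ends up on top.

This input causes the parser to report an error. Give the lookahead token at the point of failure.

x

step 1: stack=$ Q  input=b y b b c x x $  — expand Q -> b T' T x
step 2: stack=$ x T T' b  input=b y b b c x x $  — match b
step 3: stack=$ x T T'  input=y b b c x x $  — expand T' -> epsilon
step 4: stack=$ x T  input=y b b c x x $  — expand T -> Q'
step 5: stack=$ x Q'  input=y b b c x x $  — expand Q' -> P c
step 6: stack=$ x c P  input=y b b c x x $  — expand P -> y b b
step 7: stack=$ x c b b y  input=y b b c x x $  — match y
step 8: stack=$ x c b b  input=b b c x x $  — match b
step 9: stack=$ x c b  input=b c x x $  — match b
step 10: stack=$ x c  input=c x x $  — match c
step 11: stack=$ x  input=x x $  — match x
step 12: stack=$  input=x $  — error: stack empty but input remains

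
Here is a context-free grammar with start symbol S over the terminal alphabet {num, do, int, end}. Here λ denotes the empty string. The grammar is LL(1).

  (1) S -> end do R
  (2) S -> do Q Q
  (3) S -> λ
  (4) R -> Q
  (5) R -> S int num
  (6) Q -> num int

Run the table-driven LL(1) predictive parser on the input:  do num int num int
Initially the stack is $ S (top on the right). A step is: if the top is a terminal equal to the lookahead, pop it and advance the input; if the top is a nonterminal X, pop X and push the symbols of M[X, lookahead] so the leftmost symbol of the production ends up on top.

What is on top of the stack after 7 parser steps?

int

     Stack        Input                 Action
  1  $ S          do num int num int $  expand S -> do Q Q
  2  $ Q Q do     do num int num int $  match do
  3  $ Q Q        num int num int $     expand Q -> num int
  4  $ Q int num  num int num int $     match num
  5  $ Q int      int num int $         match int
  6  $ Q          num int $             expand Q -> num int
  7  $ int num    num int $             match num
Stack after step 7: $ int (top = int).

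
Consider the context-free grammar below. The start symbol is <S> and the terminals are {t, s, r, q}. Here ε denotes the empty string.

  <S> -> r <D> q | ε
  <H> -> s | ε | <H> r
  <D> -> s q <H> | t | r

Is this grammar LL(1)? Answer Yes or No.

FIRST(<S>) = {ε, r}
FIRST(<H>) = {ε, r, s}
FIRST(<D>) = {r, s, t}
FOLLOW(<S>) = {$}
FOLLOW(<H>) = {q, r}
FOLLOW(<D>) = {q}
Cell M[<H>, r] receives both <H> -> ε and <H> -> <H> r — the grammar is not LL(1).

No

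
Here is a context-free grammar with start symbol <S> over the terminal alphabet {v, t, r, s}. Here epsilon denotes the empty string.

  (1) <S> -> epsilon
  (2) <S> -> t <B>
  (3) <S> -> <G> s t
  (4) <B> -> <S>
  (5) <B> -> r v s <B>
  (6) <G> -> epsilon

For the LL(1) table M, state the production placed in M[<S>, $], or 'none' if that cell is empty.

<S> -> epsilon

FIRST(<G>): from <G>->epsilon we get {epsilon}. So FIRST(<G>) = {epsilon}.
FIRST(<S>): from <S>->epsilon we get {epsilon}; from <S>->t <B> we get {t}; from <S>-><G> s t we get {s}. So FIRST(<S>) = {epsilon, s, t}.
FIRST(<B>): from <B>-><S> we get {epsilon, s, t}; from <B>->r v s <B> we get {r}. So FIRST(<B>) = {epsilon, r, s, t}.
FOLLOW(<S>) includes $ since <S> is the start symbol.
FOLLOW(<S>): in <B>-><S>, the suffix after <S> is empty, so FOLLOW(<S>) ⊇ FOLLOW(<B>) = {$}. Thus FOLLOW(<S>) = {$}.
FOLLOW(<B>): in <S>->t <B>, the suffix after <B> is empty, so FOLLOW(<B>) ⊇ FOLLOW(<S>) = {$}; in <B>->r v s <B>, the suffix after <B> is empty (adds nothing new). Thus FOLLOW(<B>) = {$}.
For <S> -> epsilon: FIRST(epsilon) = {epsilon}, so it goes in M[<S>, t] for t ∈ {}; since epsilon ∈ FIRST, also for every t ∈ FOLLOW(<S>) = {$}.
For <S> -> t <B>: FIRST(t <B>) = {t}, so it goes in M[<S>, t] for t ∈ {t}.
For <S> -> <G> s t: FIRST(<G> s t) = {s}, so it goes in M[<S>, t] for t ∈ {s}.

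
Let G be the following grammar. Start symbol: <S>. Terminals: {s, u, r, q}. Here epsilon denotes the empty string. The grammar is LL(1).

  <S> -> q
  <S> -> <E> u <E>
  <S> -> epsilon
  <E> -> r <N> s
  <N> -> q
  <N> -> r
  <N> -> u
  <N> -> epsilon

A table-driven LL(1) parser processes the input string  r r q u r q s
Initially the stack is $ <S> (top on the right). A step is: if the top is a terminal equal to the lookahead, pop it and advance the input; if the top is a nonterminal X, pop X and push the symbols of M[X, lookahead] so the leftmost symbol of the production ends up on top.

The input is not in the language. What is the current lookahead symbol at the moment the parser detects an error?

q

step 1: stack=$ <S>  input=r r q u r q s $  — expand <S> -> <E> u <E>
step 2: stack=$ <E> u <E>  input=r r q u r q s $  — expand <E> -> r <N> s
step 3: stack=$ <E> u s <N> r  input=r r q u r q s $  — match r
step 4: stack=$ <E> u s <N>  input=r q u r q s $  — expand <N> -> r
step 5: stack=$ <E> u s r  input=r q u r q s $  — match r
step 6: stack=$ <E> u s  input=q u r q s $  — error: top is terminal s but lookahead is q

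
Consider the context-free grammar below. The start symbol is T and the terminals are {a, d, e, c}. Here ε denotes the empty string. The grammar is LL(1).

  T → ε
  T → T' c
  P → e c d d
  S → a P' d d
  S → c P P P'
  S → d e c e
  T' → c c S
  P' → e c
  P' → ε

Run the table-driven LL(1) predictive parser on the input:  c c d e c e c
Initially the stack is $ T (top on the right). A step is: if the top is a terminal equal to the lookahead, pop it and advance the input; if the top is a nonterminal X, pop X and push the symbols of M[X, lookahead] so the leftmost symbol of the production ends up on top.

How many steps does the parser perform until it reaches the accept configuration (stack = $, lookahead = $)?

step 1: stack=$ T  input=c c d e c e c $  — expand T → T' c
step 2: stack=$ c T'  input=c c d e c e c $  — expand T' → c c S
step 3: stack=$ c S c c  input=c c d e c e c $  — match c
step 4: stack=$ c S c  input=c d e c e c $  — match c
step 5: stack=$ c S  input=d e c e c $  — expand S → d e c e
step 6: stack=$ c e c e d  input=d e c e c $  — match d
step 7: stack=$ c e c e  input=e c e c $  — match e
step 8: stack=$ c e c  input=c e c $  — match c
step 9: stack=$ c e  input=e c $  — match e
step 10: stack=$ c  input=c $  — match c
Accept reached after 10 steps.

10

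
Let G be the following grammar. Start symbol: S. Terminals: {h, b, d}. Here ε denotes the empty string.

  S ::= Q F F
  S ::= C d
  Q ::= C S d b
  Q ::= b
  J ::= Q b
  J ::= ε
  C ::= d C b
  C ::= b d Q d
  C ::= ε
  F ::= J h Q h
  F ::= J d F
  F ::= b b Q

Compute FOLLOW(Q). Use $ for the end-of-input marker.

FIRST(C): from C::=d C b we get {d}; from C::=b d Q d we get {b}; from C::=ε we get {ε}. So FIRST(C) = {ε, b, d}.
FIRST(S): from S::=Q F F we get {b, d}; from S::=C d we get {b, d}. So FIRST(S) = {b, d}.
FIRST(Q): from Q::=C S d b we get {b, d}; from Q::=b we get {b}. So FIRST(Q) = {b, d}.
FIRST(J): from J::=Q b we get {b, d}; from J::=ε we get {ε}. So FIRST(J) = {ε, b, d}.
FIRST(F): from F::=J h Q h we get {b, d, h}; from F::=J d F we get {b, d}; from F::=b b Q we get {b}. So FIRST(F) = {b, d, h}.
FOLLOW(S) includes $ since S is the start symbol.
FOLLOW(S): in Q::=C S d b, S is followed by d b with FIRST {d}. Thus FOLLOW(S) = {$, d}.
FOLLOW(J): in F::=J h Q h, J is followed by h Q h with FIRST {h}; in F::=J d F, J is followed by d F with FIRST {d}. Thus FOLLOW(J) = {d, h}.
FOLLOW(C): in S::=C d, C is followed by d with FIRST {d}; in Q::=C S d b, C is followed by S d b with FIRST {b, d}; in C::=d C b, C is followed by b with FIRST {b}. Thus FOLLOW(C) = {b, d}.
FOLLOW(F): in S::=Q F F (occurrence 1), F is followed by F with FIRST {b, d, h}; in S::=Q F F (occurrence 2), the suffix after F is empty, so FOLLOW(F) ⊇ FOLLOW(S) = {$, d}; in F::=J d F, the suffix after F is empty (adds nothing new). Thus FOLLOW(F) = {$, b, d, h}.
FOLLOW(Q): in S::=Q F F, Q is followed by F F with FIRST {b, d, h}; in J::=Q b, Q is followed by b with FIRST {b}; in C::=b d Q d, Q is followed by d with FIRST {d}; in F::=J h Q h, Q is followed by h with FIRST {h}; in F::=b b Q, the suffix after Q is empty, so FOLLOW(Q) ⊇ FOLLOW(F) = {$, b, d, h}. Thus FOLLOW(Q) = {$, b, d, h}.

{$, b, d, h}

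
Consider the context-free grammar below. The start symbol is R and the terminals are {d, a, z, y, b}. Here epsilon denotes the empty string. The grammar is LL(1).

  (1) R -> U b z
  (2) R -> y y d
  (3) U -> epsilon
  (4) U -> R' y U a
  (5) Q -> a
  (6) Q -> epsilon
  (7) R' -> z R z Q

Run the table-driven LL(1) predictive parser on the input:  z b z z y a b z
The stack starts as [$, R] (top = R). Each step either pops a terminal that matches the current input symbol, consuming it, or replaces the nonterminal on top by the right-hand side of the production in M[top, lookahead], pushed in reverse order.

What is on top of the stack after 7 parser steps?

step 1: stack=$ R  input=z b z z y a b z $  — expand R -> U b z
step 2: stack=$ z b U  input=z b z z y a b z $  — expand U -> R' y U a
step 3: stack=$ z b a U y R'  input=z b z z y a b z $  — expand R' -> z R z Q
step 4: stack=$ z b a U y Q z R z  input=z b z z y a b z $  — match z
step 5: stack=$ z b a U y Q z R  input=b z z y a b z $  — expand R -> U b z
step 6: stack=$ z b a U y Q z z b U  input=b z z y a b z $  — expand U -> epsilon
step 7: stack=$ z b a U y Q z z b  input=b z z y a b z $  — match b
Stack after step 7: $ z b a U y Q z z (top = z).

z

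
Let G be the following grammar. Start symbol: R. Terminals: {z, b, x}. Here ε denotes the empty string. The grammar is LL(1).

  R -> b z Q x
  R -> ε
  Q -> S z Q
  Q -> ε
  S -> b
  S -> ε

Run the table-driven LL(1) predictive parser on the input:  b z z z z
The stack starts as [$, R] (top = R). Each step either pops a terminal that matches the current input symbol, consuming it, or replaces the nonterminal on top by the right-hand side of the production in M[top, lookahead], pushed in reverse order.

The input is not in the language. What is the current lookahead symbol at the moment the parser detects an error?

      Stack      Input        Action
   1  $ R        b z z z z $  expand R -> b z Q x
   2  $ x Q z b  b z z z z $  match b
   3  $ x Q z    z z z z $    match z
   4  $ x Q      z z z $      expand Q -> S z Q
   5  $ x Q z S  z z z $      expand S -> ε
   6  $ x Q z    z z z $      match z
   7  $ x Q      z z $        expand Q -> S z Q
   8  $ x Q z S  z z $        expand S -> ε
   9  $ x Q z    z z $        match z
  10  $ x Q      z $          expand Q -> S z Q
  11  $ x Q z S  z $          expand S -> ε
  12  $ x Q z    z $          match z
  13  $ x Q      $            error: M[Q, $] is empty

$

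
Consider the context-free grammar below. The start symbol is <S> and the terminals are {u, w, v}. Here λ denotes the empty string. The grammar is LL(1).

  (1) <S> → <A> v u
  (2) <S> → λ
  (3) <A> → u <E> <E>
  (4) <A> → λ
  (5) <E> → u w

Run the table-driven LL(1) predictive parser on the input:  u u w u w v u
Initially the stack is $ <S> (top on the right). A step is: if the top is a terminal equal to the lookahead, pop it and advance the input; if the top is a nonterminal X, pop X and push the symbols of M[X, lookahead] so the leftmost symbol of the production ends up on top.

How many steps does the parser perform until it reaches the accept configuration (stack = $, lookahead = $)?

11

step 1: stack=$ <S>  input=u u w u w v u $  — expand <S> → <A> v u
step 2: stack=$ u v <A>  input=u u w u w v u $  — expand <A> → u <E> <E>
step 3: stack=$ u v <E> <E> u  input=u u w u w v u $  — match u
step 4: stack=$ u v <E> <E>  input=u w u w v u $  — expand <E> → u w
step 5: stack=$ u v <E> w u  input=u w u w v u $  — match u
step 6: stack=$ u v <E> w  input=w u w v u $  — match w
step 7: stack=$ u v <E>  input=u w v u $  — expand <E> → u w
step 8: stack=$ u v w u  input=u w v u $  — match u
step 9: stack=$ u v w  input=w v u $  — match w
step 10: stack=$ u v  input=v u $  — match v
step 11: stack=$ u  input=u $  — match u
Accept reached after 11 steps.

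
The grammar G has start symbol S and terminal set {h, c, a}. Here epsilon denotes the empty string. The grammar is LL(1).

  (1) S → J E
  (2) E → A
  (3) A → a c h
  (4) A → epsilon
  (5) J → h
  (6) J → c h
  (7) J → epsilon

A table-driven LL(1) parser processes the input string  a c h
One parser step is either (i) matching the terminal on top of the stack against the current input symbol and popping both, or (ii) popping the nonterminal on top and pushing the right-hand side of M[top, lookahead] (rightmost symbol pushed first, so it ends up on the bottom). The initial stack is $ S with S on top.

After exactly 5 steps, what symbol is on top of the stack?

c

     Stack    Input    Action
  1  $ S      a c h $  expand S → J E
  2  $ E J    a c h $  expand J → epsilon
  3  $ E      a c h $  expand E → A
  4  $ A      a c h $  expand A → a c h
  5  $ h c a  a c h $  match a
Stack after step 5: $ h c (top = c).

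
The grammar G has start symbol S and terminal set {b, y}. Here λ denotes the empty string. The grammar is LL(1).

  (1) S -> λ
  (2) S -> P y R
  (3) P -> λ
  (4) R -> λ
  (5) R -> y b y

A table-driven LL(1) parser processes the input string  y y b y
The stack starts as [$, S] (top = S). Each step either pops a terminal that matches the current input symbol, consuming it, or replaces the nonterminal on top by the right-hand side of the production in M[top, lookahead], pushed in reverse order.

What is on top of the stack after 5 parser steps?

b

step 1: stack=$ S  input=y y b y $  — expand S -> P y R
step 2: stack=$ R y P  input=y y b y $  — expand P -> λ
step 3: stack=$ R y  input=y y b y $  — match y
step 4: stack=$ R  input=y b y $  — expand R -> y b y
step 5: stack=$ y b y  input=y b y $  — match y
Stack after step 5: $ y b (top = b).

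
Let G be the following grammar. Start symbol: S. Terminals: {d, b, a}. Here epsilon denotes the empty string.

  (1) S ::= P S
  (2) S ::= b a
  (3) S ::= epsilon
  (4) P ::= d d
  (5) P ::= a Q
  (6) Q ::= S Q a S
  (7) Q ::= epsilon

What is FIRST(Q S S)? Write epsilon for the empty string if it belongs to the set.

{epsilon, a, b, d}

FIRST(P): from P::=d d we get {d}; from P::=a Q we get {a}. So FIRST(P) = {a, d}.
FIRST(S): from S::=P S we get {a, d}; from S::=b a we get {b}; from S::=epsilon we get {epsilon}. So FIRST(S) = {epsilon, a, b, d}.
FIRST(Q): from Q::=S Q a S we get {a, b, d}; from Q::=epsilon we get {epsilon}. So FIRST(Q) = {epsilon, a, b, d}.
FIRST(Q S S): take FIRST of each symbol in turn, carrying on past any symbol whose FIRST contains epsilon; result {epsilon, a, b, d}.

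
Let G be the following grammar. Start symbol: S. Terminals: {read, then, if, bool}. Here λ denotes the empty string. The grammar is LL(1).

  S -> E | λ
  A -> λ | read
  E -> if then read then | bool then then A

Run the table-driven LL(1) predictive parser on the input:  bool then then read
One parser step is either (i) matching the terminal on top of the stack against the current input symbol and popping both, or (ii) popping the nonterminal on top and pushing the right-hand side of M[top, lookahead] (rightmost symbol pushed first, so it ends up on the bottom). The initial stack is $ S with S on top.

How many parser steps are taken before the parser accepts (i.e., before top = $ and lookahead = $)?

step 1: stack=$ S  input=bool then then read $  — expand S -> E
step 2: stack=$ E  input=bool then then read $  — expand E -> bool then then A
step 3: stack=$ A then then bool  input=bool then then read $  — match bool
step 4: stack=$ A then then  input=then then read $  — match then
step 5: stack=$ A then  input=then read $  — match then
step 6: stack=$ A  input=read $  — expand A -> read
step 7: stack=$ read  input=read $  — match read
Accept reached after 7 steps.

7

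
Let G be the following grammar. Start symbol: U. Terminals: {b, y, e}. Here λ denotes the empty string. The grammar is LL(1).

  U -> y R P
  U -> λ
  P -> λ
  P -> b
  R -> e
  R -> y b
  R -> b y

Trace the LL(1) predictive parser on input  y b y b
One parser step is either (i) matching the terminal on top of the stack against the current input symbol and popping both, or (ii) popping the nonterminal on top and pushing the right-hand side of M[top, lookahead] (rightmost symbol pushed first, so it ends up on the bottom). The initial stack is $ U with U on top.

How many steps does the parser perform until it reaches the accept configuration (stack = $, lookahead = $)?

step 1: stack=$ U  input=y b y b $  — expand U -> y R P
step 2: stack=$ P R y  input=y b y b $  — match y
step 3: stack=$ P R  input=b y b $  — expand R -> b y
step 4: stack=$ P y b  input=b y b $  — match b
step 5: stack=$ P y  input=y b $  — match y
step 6: stack=$ P  input=b $  — expand P -> b
step 7: stack=$ b  input=b $  — match b
Accept reached after 7 steps.

7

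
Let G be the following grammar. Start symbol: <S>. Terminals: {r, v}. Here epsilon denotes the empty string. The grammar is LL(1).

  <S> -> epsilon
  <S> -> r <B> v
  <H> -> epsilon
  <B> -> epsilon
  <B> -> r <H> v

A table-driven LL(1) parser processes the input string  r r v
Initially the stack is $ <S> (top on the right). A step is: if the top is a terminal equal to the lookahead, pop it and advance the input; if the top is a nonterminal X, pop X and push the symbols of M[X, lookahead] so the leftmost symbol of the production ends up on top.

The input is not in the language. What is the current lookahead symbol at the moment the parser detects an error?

$

     Stack        Input    Action
  1  $ <S>        r r v $  expand <S> -> r <B> v
  2  $ v <B> r    r r v $  match r
  3  $ v <B>      r v $    expand <B> -> r <H> v
  4  $ v v <H> r  r v $    match r
  5  $ v v <H>    v $      expand <H> -> epsilon
  6  $ v v        v $      match v
  7  $ v          $        error: top is terminal v but lookahead is $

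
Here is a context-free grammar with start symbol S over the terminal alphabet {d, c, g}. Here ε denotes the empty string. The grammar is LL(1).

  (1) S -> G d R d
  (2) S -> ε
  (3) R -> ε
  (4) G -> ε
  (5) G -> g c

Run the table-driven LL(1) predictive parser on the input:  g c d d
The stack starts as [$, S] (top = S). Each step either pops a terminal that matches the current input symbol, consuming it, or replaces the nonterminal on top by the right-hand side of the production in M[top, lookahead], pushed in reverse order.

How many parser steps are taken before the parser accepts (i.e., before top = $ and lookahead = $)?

7

step 1: stack=$ S  input=g c d d $  — expand S -> G d R d
step 2: stack=$ d R d G  input=g c d d $  — expand G -> g c
step 3: stack=$ d R d c g  input=g c d d $  — match g
step 4: stack=$ d R d c  input=c d d $  — match c
step 5: stack=$ d R d  input=d d $  — match d
step 6: stack=$ d R  input=d $  — expand R -> ε
step 7: stack=$ d  input=d $  — match d
Accept reached after 7 steps.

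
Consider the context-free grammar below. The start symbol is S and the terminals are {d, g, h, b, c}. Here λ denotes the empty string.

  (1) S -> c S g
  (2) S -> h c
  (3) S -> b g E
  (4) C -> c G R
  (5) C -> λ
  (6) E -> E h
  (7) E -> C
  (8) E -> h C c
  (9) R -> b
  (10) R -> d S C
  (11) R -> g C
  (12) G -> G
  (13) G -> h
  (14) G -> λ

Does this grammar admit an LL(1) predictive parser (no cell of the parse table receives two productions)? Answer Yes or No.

No

FIRST(S) = {b, c, h}
FIRST(C) = {λ, c}
FIRST(E) = {λ, c, h}
FIRST(R) = {b, d, g}
FIRST(G) = {λ, h}
FOLLOW(S) = {$, c, g, h}
FOLLOW(C) = {$, c, g, h}
FOLLOW(E) = {$, c, g, h}
FOLLOW(R) = {$, c, g, h}
FOLLOW(G) = {b, d, g}
Cell M[C, c] receives both C -> c G R and C -> λ — the grammar is not LL(1).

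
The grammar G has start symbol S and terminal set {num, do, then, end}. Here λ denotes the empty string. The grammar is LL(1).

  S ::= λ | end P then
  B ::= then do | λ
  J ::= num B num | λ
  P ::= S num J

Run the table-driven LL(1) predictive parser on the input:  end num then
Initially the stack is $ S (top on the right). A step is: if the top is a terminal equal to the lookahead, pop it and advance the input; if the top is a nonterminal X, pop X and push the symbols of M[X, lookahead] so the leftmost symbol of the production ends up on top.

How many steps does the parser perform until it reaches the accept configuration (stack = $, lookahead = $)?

7

     Stack           Input           Action
  1  $ S             end num then $  expand S ::= end P then
  2  $ then P end    end num then $  match end
  3  $ then P        num then $      expand P ::= S num J
  4  $ then J num S  num then $      expand S ::= λ
  5  $ then J num    num then $      match num
  6  $ then J        then $          expand J ::= λ
  7  $ then          then $          match then
Accept reached after 7 steps.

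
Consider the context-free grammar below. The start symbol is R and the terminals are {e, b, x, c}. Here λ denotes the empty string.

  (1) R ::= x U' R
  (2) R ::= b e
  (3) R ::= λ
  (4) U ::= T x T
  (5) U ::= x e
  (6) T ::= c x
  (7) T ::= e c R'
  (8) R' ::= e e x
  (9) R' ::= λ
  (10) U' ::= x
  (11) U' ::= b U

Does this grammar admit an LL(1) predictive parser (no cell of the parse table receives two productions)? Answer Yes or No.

FIRST(R) = {λ, b, x}
FIRST(U) = {c, e, x}
FIRST(T) = {c, e}
FIRST(R') = {λ, e}
FIRST(U') = {b, x}
FOLLOW(R) = {$}
FOLLOW(U) = {$, b, x}
FOLLOW(T) = {$, b, x}
FOLLOW(R') = {$, b, x}
FOLLOW(U') = {$, b, x}
Each cell of M receives at most one production.

Yes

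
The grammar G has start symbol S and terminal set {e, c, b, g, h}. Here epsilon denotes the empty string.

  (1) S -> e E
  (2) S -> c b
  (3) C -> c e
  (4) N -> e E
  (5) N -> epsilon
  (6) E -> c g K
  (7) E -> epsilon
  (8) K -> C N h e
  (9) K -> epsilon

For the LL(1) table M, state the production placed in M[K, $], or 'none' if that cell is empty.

FIRST(S) = {c, e}
FIRST(C) = {c}
FIRST(N) = {epsilon, e}
FIRST(E) = {epsilon, c}
FIRST(K) = {epsilon, c}  (via C N h e)
FOLLOW(S) includes $ since S is the start symbol.
FOLLOW(E): in S->e E, the suffix after E is empty, so FOLLOW(E) ⊇ FOLLOW(S) = {$}; in N->e E, the suffix after E is empty, so FOLLOW(E) ⊇ FOLLOW(N) = {h}. Thus FOLLOW(E) = {$, h}.
FOLLOW(K): in E->c g K, the suffix after K is empty, so FOLLOW(K) ⊇ FOLLOW(E) = {$, h}. Thus FOLLOW(K) = {$, h}.
For K -> C N h e: FIRST(C N h e) = {c}, so it goes in M[K, t] for t ∈ {c}.
For K -> epsilon: FIRST(epsilon) = {epsilon}, so it goes in M[K, t] for t ∈ {}; since epsilon ∈ FIRST, also for every t ∈ FOLLOW(K) = {$, h}.

K -> epsilon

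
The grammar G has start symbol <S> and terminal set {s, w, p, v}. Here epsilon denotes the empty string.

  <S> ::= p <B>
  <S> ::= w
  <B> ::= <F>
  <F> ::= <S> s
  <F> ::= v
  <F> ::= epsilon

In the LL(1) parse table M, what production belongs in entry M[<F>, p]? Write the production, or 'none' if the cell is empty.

<F> ::= <S> s

FIRST(<S>): from <S>::=p <B> we get {p}; from <S>::=w we get {w}. So FIRST(<S>) = {p, w}.
FIRST(<F>): from <F>::=<S> s we get {p, w}; from <F>::=v we get {v}; from <F>::=epsilon we get {epsilon}. So FIRST(<F>) = {epsilon, p, v, w}.
FIRST(<B>): from <B>::=<F> we get {epsilon, p, v, w}. So FIRST(<B>) = {epsilon, p, v, w}.
FOLLOW(<S>) includes $ since <S> is the start symbol.
FOLLOW(<B>): in <S>::=p <B>, the suffix after <B> is empty, so FOLLOW(<B>) ⊇ FOLLOW(<S>) = {$, s}. Thus FOLLOW(<B>) = {$, s}.
FOLLOW(<F>): in <B>::=<F>, the suffix after <F> is empty, so FOLLOW(<F>) ⊇ FOLLOW(<B>) = {$, s}. Thus FOLLOW(<F>) = {$, s}.
For <F> ::= <S> s: FIRST(<S> s) = {p, w}, so it goes in M[<F>, t] for t ∈ {p, w}.
For <F> ::= v: FIRST(v) = {v}, so it goes in M[<F>, t] for t ∈ {v}.
For <F> ::= epsilon: FIRST(epsilon) = {epsilon}, so it goes in M[<F>, t] for t ∈ {}; since epsilon ∈ FIRST, also for every t ∈ FOLLOW(<F>) = {$, s}.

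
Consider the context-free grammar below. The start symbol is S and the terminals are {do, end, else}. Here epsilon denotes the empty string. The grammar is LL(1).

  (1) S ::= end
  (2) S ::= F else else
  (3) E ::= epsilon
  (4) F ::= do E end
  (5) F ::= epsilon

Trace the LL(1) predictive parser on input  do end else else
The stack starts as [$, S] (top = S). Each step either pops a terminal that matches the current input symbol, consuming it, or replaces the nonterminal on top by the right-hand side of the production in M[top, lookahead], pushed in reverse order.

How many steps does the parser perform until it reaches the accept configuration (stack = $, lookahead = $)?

7

     Stack                 Input               Action
  1  $ S                   do end else else $  expand S ::= F else else
  2  $ else else F         do end else else $  expand F ::= do E end
  3  $ else else end E do  do end else else $  match do
  4  $ else else end E     end else else $     expand E ::= epsilon
  5  $ else else end       end else else $     match end
  6  $ else else           else else $         match else
  7  $ else                else $              match else
Accept reached after 7 steps.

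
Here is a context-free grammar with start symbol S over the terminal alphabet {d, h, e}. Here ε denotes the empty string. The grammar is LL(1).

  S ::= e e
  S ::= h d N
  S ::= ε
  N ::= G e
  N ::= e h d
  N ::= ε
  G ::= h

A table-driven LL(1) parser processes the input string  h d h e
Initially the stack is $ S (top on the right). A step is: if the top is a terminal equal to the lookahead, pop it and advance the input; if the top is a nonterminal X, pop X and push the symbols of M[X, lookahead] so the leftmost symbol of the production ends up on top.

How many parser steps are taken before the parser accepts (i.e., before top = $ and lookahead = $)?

7

     Stack    Input      Action
  1  $ S      h d h e $  expand S ::= h d N
  2  $ N d h  h d h e $  match h
  3  $ N d    d h e $    match d
  4  $ N      h e $      expand N ::= G e
  5  $ e G    h e $      expand G ::= h
  6  $ e h    h e $      match h
  7  $ e      e $        match e
Accept reached after 7 steps.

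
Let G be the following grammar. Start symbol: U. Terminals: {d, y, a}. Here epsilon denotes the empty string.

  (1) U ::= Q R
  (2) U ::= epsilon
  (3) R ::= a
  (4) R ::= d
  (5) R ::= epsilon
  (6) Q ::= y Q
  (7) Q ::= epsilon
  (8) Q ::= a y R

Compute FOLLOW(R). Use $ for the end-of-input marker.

FIRST(R) = {epsilon, a, d}
FIRST(Q) = {epsilon, a, y}
FIRST(U) = {epsilon, a, d, y}  (via Q R)
FOLLOW(U) includes $ since U is the start symbol.
FOLLOW(U): U appears on no right-hand side. Thus FOLLOW(U) = {$}.
FOLLOW(Q): in U::=Q R, Q is followed by R with FIRST {epsilon, a, d}; in U::=Q R, the suffix after Q is nullable, so FOLLOW(Q) ⊇ FOLLOW(U) = {$}; in Q::=y Q, the suffix after Q is empty (adds nothing new). Thus FOLLOW(Q) = {$, a, d}.
FOLLOW(R): in U::=Q R, the suffix after R is empty, so FOLLOW(R) ⊇ FOLLOW(U) = {$}; in Q::=a y R, the suffix after R is empty, so FOLLOW(R) ⊇ FOLLOW(Q) = {$, a, d}. Thus FOLLOW(R) = {$, a, d}.

{$, a, d}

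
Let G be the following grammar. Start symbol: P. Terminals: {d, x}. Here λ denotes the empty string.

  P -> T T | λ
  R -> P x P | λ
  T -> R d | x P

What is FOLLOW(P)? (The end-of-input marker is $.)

{$, d, x}

FIRST(P): from P->T T we get {d, x}; from P->λ we get {λ}. So FIRST(P) = {λ, d, x}.
FIRST(R): from R->P x P we get {d, x}; from R->λ we get {λ}. So FIRST(R) = {λ, d, x}.
FIRST(T): from T->R d we get {d, x}; from T->x P we get {x}. So FIRST(T) = {d, x}.
FOLLOW(P) includes $ since P is the start symbol.
FOLLOW(R): in T->R d, R is followed by d with FIRST {d}. Thus FOLLOW(R) = {d}.
FOLLOW(P): in R->P x P (occurrence 1), P is followed by x P with FIRST {x}; in R->P x P (occurrence 2), the suffix after P is empty, so FOLLOW(P) ⊇ FOLLOW(R) = {d}; in T->x P, the suffix after P is empty, so FOLLOW(P) ⊇ FOLLOW(T) = {$, d, x}. Thus FOLLOW(P) = {$, d, x}.
FOLLOW(T): in P->T T (occurrence 1), T is followed by T with FIRST {d, x}; in P->T T (occurrence 2), the suffix after T is empty, so FOLLOW(T) ⊇ FOLLOW(P) = {$, d, x}. Thus FOLLOW(T) = {$, d, x}.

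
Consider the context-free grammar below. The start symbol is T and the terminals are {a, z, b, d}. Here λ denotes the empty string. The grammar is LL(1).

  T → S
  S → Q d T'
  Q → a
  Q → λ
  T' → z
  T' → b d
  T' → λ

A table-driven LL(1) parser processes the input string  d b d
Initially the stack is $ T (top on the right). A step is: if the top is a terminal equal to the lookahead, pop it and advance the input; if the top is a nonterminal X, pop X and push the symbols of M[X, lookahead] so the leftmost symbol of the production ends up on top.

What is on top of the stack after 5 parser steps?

step 1: stack=$ T  input=d b d $  — expand T → S
step 2: stack=$ S  input=d b d $  — expand S → Q d T'
step 3: stack=$ T' d Q  input=d b d $  — expand Q → λ
step 4: stack=$ T' d  input=d b d $  — match d
step 5: stack=$ T'  input=b d $  — expand T' → b d
Stack after step 5: $ d b (top = b).

b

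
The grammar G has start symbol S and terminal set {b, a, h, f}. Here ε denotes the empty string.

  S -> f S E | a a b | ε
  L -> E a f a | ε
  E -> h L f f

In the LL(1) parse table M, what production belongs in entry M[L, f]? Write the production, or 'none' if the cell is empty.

L -> ε

FIRST(S): from S->f S E we get {f}; from S->a a b we get {a}; from S->ε we get {ε}. So FIRST(S) = {ε, a, f}.
FIRST(E): from E->h L f f we get {h}. So FIRST(E) = {h}.
FIRST(L): from L->E a f a we get {h}; from L->ε we get {ε}. So FIRST(L) = {ε, h}.
FOLLOW(S) includes $ since S is the start symbol.
FOLLOW(L): in E->h L f f, L is followed by f f with FIRST {f}. Thus FOLLOW(L) = {f}.
For L -> E a f a: FIRST(E a f a) = {h}, so it goes in M[L, t] for t ∈ {h}.
For L -> ε: FIRST(ε) = {ε}, so it goes in M[L, t] for t ∈ {}; since ε ∈ FIRST, also for every t ∈ FOLLOW(L) = {f}.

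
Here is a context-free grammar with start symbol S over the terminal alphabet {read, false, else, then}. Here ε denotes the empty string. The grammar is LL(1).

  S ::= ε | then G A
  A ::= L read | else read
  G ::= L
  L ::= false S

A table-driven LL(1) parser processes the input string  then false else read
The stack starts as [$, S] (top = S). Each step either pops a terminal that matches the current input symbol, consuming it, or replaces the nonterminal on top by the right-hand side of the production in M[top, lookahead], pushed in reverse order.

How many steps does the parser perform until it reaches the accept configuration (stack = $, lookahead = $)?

9

step 1: stack=$ S  input=then false else read $  — expand S ::= then G A
step 2: stack=$ A G then  input=then false else read $  — match then
step 3: stack=$ A G  input=false else read $  — expand G ::= L
step 4: stack=$ A L  input=false else read $  — expand L ::= false S
step 5: stack=$ A S false  input=false else read $  — match false
step 6: stack=$ A S  input=else read $  — expand S ::= ε
step 7: stack=$ A  input=else read $  — expand A ::= else read
step 8: stack=$ read else  input=else read $  — match else
step 9: stack=$ read  input=read $  — match read
Accept reached after 9 steps.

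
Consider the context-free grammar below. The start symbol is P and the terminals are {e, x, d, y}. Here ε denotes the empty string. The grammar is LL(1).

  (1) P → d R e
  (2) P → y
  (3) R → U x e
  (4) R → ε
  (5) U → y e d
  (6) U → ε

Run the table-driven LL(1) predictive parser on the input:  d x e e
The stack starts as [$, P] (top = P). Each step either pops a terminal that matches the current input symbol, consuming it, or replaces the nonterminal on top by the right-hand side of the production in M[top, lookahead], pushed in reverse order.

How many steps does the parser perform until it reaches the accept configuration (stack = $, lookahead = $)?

step 1: stack=$ P  input=d x e e $  — expand P → d R e
step 2: stack=$ e R d  input=d x e e $  — match d
step 3: stack=$ e R  input=x e e $  — expand R → U x e
step 4: stack=$ e e x U  input=x e e $  — expand U → ε
step 5: stack=$ e e x  input=x e e $  — match x
step 6: stack=$ e e  input=e e $  — match e
step 7: stack=$ e  input=e $  — match e
Accept reached after 7 steps.

7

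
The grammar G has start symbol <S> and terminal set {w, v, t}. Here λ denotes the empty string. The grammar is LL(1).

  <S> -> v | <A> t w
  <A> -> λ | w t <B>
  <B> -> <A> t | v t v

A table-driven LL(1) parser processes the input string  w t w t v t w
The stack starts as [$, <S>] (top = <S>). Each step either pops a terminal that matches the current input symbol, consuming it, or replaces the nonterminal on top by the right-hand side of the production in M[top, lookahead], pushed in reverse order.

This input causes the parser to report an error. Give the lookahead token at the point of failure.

step 1: stack=$ <S>  input=w t w t v t w $  — expand <S> -> <A> t w
step 2: stack=$ w t <A>  input=w t w t v t w $  — expand <A> -> w t <B>
step 3: stack=$ w t <B> t w  input=w t w t v t w $  — match w
step 4: stack=$ w t <B> t  input=t w t v t w $  — match t
step 5: stack=$ w t <B>  input=w t v t w $  — expand <B> -> <A> t
step 6: stack=$ w t t <A>  input=w t v t w $  — expand <A> -> w t <B>
step 7: stack=$ w t t <B> t w  input=w t v t w $  — match w
step 8: stack=$ w t t <B> t  input=t v t w $  — match t
step 9: stack=$ w t t <B>  input=v t w $  — expand <B> -> v t v
step 10: stack=$ w t t v t v  input=v t w $  — match v
step 11: stack=$ w t t v t  input=t w $  — match t
step 12: stack=$ w t t v  input=w $  — error: top is terminal v but lookahead is w

w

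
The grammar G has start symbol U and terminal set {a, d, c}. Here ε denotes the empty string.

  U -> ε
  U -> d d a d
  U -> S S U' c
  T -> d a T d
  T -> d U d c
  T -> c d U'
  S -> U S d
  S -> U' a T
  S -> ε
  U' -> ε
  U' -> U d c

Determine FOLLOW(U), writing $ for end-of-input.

{$, a, c, d}

FIRST(T) = {c, d}
FIRST(U) = {ε, a, c, d}  (via S S U' c)
FIRST(U') = {ε, a, c, d}  (via U d c)
FIRST(S) = {ε, a, c, d}  (via U S d, U' a T)
FOLLOW(U) includes $ since U is the start symbol.
FOLLOW(U): in T->d U d c, U is followed by d c with FIRST {d}; in S->U S d, U is followed by S d with FIRST {a, c, d}; in U'->U d c, U is followed by d c with FIRST {d}. Thus FOLLOW(U) = {$, a, c, d}.
FOLLOW(S): in U->S S U' c (occurrence 1), S is followed by S U' c with FIRST {a, c, d}; in U->S S U' c (occurrence 2), S is followed by U' c with FIRST {a, c, d}; in S->U S d, S is followed by d with FIRST {d}. Thus FOLLOW(S) = {a, c, d}.
FOLLOW(T): in T->d a T d, T is followed by d with FIRST {d}; in S->U' a T, the suffix after T is empty, so FOLLOW(T) ⊇ FOLLOW(S) = {a, c, d}. Thus FOLLOW(T) = {a, c, d}.
FOLLOW(U'): in U->S S U' c, U' is followed by c with FIRST {c}; in T->c d U', the suffix after U' is empty, so FOLLOW(U') ⊇ FOLLOW(T) = {a, c, d}; in S->U' a T, U' is followed by a T with FIRST {a}. Thus FOLLOW(U') = {a, c, d}.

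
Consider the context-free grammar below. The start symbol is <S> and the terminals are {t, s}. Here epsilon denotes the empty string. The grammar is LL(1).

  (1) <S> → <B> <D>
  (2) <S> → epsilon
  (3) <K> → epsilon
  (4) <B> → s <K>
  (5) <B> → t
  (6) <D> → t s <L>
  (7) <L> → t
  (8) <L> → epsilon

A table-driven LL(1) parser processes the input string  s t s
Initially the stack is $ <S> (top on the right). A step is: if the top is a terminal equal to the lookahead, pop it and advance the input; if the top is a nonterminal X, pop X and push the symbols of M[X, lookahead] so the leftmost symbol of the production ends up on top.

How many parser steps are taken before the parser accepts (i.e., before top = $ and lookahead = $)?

8

step 1: stack=$ <S>  input=s t s $  — expand <S> → <B> <D>
step 2: stack=$ <D> <B>  input=s t s $  — expand <B> → s <K>
step 3: stack=$ <D> <K> s  input=s t s $  — match s
step 4: stack=$ <D> <K>  input=t s $  — expand <K> → epsilon
step 5: stack=$ <D>  input=t s $  — expand <D> → t s <L>
step 6: stack=$ <L> s t  input=t s $  — match t
step 7: stack=$ <L> s  input=s $  — match s
step 8: stack=$ <L>  input=$  — expand <L> → epsilon
Accept reached after 8 steps.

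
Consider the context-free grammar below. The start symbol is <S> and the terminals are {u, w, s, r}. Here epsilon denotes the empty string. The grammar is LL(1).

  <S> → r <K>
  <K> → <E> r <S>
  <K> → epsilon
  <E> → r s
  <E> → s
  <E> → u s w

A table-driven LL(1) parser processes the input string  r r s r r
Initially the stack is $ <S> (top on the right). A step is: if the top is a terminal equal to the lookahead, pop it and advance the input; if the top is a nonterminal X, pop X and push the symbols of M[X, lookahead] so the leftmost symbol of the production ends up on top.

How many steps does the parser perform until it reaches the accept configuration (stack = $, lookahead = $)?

10

      Stack        Input        Action
   1  $ <S>        r r s r r $  expand <S> → r <K>
   2  $ <K> r      r r s r r $  match r
   3  $ <K>        r s r r $    expand <K> → <E> r <S>
   4  $ <S> r <E>  r s r r $    expand <E> → r s
   5  $ <S> r s r  r s r r $    match r
   6  $ <S> r s    s r r $      match s
   7  $ <S> r      r r $        match r
   8  $ <S>        r $          expand <S> → r <K>
   9  $ <K> r      r $          match r
  10  $ <K>        $            expand <K> → epsilon
Accept reached after 10 steps.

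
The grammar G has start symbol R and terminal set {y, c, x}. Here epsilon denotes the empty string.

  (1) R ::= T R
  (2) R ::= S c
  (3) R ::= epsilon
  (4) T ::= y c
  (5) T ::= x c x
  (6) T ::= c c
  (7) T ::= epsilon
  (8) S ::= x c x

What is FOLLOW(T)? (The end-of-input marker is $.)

FIRST(T) = {epsilon, c, x, y}
FIRST(S) = {x}
FIRST(R) = {epsilon, c, x, y}  (via T R, S c)
FOLLOW(R) includes $ since R is the start symbol.
FOLLOW(R): in R::=T R, the suffix after R is empty (adds nothing new). Thus FOLLOW(R) = {$}.
FOLLOW(T): in R::=T R, T is followed by R with FIRST {epsilon, c, x, y}; in R::=T R, the suffix after T is nullable, so FOLLOW(T) ⊇ FOLLOW(R) = {$}. Thus FOLLOW(T) = {$, c, x, y}.
FOLLOW(S): in R::=S c, S is followed by c with FIRST {c}. Thus FOLLOW(S) = {c}.

{$, c, x, y}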